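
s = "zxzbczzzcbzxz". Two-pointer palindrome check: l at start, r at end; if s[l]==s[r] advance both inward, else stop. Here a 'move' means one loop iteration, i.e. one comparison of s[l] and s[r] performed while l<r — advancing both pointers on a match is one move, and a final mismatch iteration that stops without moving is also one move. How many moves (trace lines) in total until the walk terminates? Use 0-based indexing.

[0,12] 'z'=='z' → l++,r--
[1,11] 'x'=='x' → l++,r--
[2,10] 'z'=='z' → l++,r--
[3,9] 'b'=='b' → l++,r--
[4,8] 'c'=='c' → l++,r--
[5,7] 'z'=='z' → l++,r--

6 moves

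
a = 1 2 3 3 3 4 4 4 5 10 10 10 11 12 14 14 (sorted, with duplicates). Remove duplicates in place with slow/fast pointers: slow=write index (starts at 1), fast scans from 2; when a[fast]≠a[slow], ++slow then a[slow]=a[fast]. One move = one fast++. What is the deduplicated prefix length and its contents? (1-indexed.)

length 9; prefix = [1, 2, 3, 4, 5, 10, 11, 12, 14]

slow=1 fast=2: a[fast]=2≠a[slow]=1 write a[2]=2, slow++,fast++
slow=2 fast=3: a[fast]=3≠a[slow]=2 write a[3]=3, slow++,fast++
slow=3 fast=4: a[fast]=3=a[slow] dup, fast++
slow=3 fast=5: a[fast]=3=a[slow] dup, fast++
slow=3 fast=6: a[fast]=4≠a[slow]=3 write a[4]=4, slow++,fast++
slow=4 fast=7: a[fast]=4=a[slow] dup, fast++
slow=4 fast=8: a[fast]=4=a[slow] dup, fast++
slow=4 fast=9: a[fast]=5≠a[slow]=4 write a[5]=5, slow++,fast++
slow=5 fast=10: a[fast]=10≠a[slow]=5 write a[6]=10, slow++,fast++
slow=6 fast=11: a[fast]=10=a[slow] dup, fast++
slow=6 fast=12: a[fast]=10=a[slow] dup, fast++
slow=6 fast=13: a[fast]=11≠a[slow]=10 write a[7]=11, slow++,fast++
slow=7 fast=14: a[fast]=12≠a[slow]=11 write a[8]=12, slow++,fast++
slow=8 fast=15: a[fast]=14≠a[slow]=12 write a[9]=14, slow++,fast++
slow=9 fast=16: a[fast]=14=a[slow] dup, fast++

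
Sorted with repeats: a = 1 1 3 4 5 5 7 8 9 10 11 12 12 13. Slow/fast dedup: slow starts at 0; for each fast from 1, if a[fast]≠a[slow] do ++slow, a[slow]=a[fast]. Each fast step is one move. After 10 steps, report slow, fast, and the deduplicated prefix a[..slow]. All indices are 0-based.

(s=0,f=1) a[fast]=1=a[slow] dup → fast++
(s=0,f=2) a[fast]=3≠a[slow]=1 write a[1]=3 → slow++,fast++
(s=1,f=3) a[fast]=4≠a[slow]=3 write a[2]=4 → slow++,fast++
(s=2,f=4) a[fast]=5≠a[slow]=4 write a[3]=5 → slow++,fast++
(s=3,f=5) a[fast]=5=a[slow] dup → fast++
(s=3,f=6) a[fast]=7≠a[slow]=5 write a[4]=7 → slow++,fast++
(s=4,f=7) a[fast]=8≠a[slow]=7 write a[5]=8 → slow++,fast++
(s=5,f=8) a[fast]=9≠a[slow]=8 write a[6]=9 → slow++,fast++
(s=6,f=9) a[fast]=10≠a[slow]=9 write a[7]=10 → slow++,fast++
(s=7,f=10) a[fast]=11≠a[slow]=10 write a[8]=11 → slow++,fast++

slow=8, fast=11, prefix=[1, 3, 4, 5, 7, 8, 9, 10, 11]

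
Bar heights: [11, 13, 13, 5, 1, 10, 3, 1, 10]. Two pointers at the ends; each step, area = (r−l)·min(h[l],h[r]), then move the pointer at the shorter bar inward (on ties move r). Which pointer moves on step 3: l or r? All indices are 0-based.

[0,8] min(11,10)*8=80 best=80 * → r--
[0,7] min(11,1)*7=7 best=80 → r--
[0,6] min(11,3)*6=18 best=80 → r--

r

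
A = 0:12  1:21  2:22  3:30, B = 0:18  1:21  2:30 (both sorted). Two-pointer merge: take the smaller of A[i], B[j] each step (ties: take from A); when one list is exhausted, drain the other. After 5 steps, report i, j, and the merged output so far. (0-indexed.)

i=3, j=2, merged so far=[12, 18, 21, 21, 22]

[i=0,j=0] A[i]=12<=B[j]=18 take 12 → i++
[i=1,j=0] A[i]=21>B[j]=18 take 18 → j++
[i=1,j=1] A[i]=21<=B[j]=21 take 21 → i++
[i=2,j=1] A[i]=22>B[j]=21 take 21 → j++
[i=2,j=2] A[i]=22<=B[j]=30 take 22 → i++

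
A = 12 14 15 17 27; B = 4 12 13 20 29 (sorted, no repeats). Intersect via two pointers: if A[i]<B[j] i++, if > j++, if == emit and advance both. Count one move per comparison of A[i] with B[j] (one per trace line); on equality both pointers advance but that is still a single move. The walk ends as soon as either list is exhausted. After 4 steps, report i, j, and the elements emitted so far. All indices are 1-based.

i=3, j=4, emitted=[12]

[i=1,j=1] 12>4 → j++
[i=1,j=2] 12==12 emit → i++,j++
[i=2,j=3] 14>13 → j++
[i=2,j=4] 14<20 → i++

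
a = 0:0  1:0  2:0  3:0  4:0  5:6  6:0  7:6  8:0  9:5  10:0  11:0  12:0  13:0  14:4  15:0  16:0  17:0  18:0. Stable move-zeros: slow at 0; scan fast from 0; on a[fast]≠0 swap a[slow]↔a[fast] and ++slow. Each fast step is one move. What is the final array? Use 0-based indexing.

[6, 6, 5, 4, 0, 0, 0, 0, 0, 0, 0, 0, 0, 0, 0, 0, 0, 0, 0]

(s=0,f=0) a[fast]=0 → fast++
(s=0,f=1) a[fast]=0 → fast++
(s=0,f=2) a[fast]=0 → fast++
(s=0,f=3) a[fast]=0 → fast++
(s=0,f=4) a[fast]=0 → fast++
(s=0,f=5) a[fast]=6≠0 swap→a[0]=6 → slow++,fast++
(s=1,f=6) a[fast]=0 → fast++
(s=1,f=7) a[fast]=6≠0 swap→a[1]=6 → slow++,fast++
(s=2,f=8) a[fast]=0 → fast++
(s=2,f=9) a[fast]=5≠0 swap→a[2]=5 → slow++,fast++
(s=3,f=10) a[fast]=0 → fast++
(s=3,f=11) a[fast]=0 → fast++
(s=3,f=12) a[fast]=0 → fast++
(s=3,f=13) a[fast]=0 → fast++
(s=3,f=14) a[fast]=4≠0 swap→a[3]=4 → slow++,fast++
(s=4,f=15) a[fast]=0 → fast++
(s=4,f=16) a[fast]=0 → fast++
(s=4,f=17) a[fast]=0 → fast++
(s=4,f=18) a[fast]=0 → fast++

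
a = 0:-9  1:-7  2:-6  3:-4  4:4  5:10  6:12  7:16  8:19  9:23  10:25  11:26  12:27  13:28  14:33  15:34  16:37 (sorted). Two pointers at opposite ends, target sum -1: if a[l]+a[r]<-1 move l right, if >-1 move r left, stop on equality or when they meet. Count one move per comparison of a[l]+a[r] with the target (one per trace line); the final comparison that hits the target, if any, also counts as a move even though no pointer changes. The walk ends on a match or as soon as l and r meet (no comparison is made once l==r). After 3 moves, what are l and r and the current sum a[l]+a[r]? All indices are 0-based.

l=0, r=13, sum=19

l=0 r=16: -9+37=28 >-1, r--
l=0 r=15: -9+34=25 >-1, r--
l=0 r=14: -9+33=24 >-1, r--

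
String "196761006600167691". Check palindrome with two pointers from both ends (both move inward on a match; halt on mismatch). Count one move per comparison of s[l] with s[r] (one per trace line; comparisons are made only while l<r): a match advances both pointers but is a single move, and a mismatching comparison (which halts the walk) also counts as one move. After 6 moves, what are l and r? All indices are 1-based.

[1,18] '1'=='1' → l++,r--
[2,17] '9'=='9' → l++,r--
[3,16] '6'=='6' → l++,r--
[4,15] '7'=='7' → l++,r--
[5,14] '6'=='6' → l++,r--
[6,13] '1'=='1' → l++,r--

l=7, r=12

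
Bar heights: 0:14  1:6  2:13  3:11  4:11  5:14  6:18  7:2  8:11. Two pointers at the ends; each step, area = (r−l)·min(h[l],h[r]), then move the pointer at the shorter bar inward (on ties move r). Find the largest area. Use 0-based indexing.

max area = 88

[0,8] min(14,11)*8=88 best=88 * → r--
[0,7] min(14,2)*7=14 best=88 → r--
[0,6] min(14,18)*6=84 best=88 → l++
[1,6] min(6,18)*5=30 best=88 → l++
[2,6] min(13,18)*4=52 best=88 → l++
[3,6] min(11,18)*3=33 best=88 → l++
[4,6] min(11,18)*2=22 best=88 → l++
[5,6] min(14,18)*1=14 best=88 → l++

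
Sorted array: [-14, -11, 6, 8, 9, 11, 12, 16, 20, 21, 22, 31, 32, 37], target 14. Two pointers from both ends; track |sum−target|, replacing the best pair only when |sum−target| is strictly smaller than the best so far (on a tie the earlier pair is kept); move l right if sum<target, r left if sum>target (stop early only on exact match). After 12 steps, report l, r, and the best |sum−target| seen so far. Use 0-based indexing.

l=2, r=3, best |Δ|=1

l=0 r=13: -14+37=23 d=9 *, r--
l=0 r=12: -14+32=18 d=4 *, r--
l=0 r=11: -14+31=17 d=3 *, r--
l=0 r=10: -14+22=8 d=6, l++
l=1 r=10: -11+22=11 d=3, l++
l=2 r=10: 6+22=28 d=14, r--
l=2 r=9: 6+21=27 d=13, r--
l=2 r=8: 6+20=26 d=12, r--
l=2 r=7: 6+16=22 d=8, r--
l=2 r=6: 6+12=18 d=4, r--
l=2 r=5: 6+11=17 d=3, r--
l=2 r=4: 6+9=15 d=1 *, r--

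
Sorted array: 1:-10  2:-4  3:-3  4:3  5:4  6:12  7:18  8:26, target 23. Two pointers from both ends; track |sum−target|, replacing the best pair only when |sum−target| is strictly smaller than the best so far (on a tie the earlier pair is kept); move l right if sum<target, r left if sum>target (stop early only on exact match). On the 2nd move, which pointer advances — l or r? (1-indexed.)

l=1 r=8: -10+26=16 d=7 *, l++
l=2 r=8: -4+26=22 d=1 *, l++

l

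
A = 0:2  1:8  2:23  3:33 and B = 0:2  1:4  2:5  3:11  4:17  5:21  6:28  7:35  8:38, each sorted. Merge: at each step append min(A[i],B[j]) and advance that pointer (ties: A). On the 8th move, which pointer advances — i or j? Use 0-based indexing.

j

i=0 j=0: A[i]=2<=B[j]=2 take 2, i++
i=1 j=0: A[i]=8>B[j]=2 take 2, j++
i=1 j=1: A[i]=8>B[j]=4 take 4, j++
i=1 j=2: A[i]=8>B[j]=5 take 5, j++
i=1 j=3: A[i]=8<=B[j]=11 take 8, i++
i=2 j=3: A[i]=23>B[j]=11 take 11, j++
i=2 j=4: A[i]=23>B[j]=17 take 17, j++
i=2 j=5: A[i]=23>B[j]=21 take 21, j++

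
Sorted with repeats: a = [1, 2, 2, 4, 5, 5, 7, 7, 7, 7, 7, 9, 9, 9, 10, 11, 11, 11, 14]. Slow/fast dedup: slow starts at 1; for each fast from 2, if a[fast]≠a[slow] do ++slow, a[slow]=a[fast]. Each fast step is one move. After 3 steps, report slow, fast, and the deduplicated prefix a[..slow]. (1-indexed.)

slow=1 fast=2: a[fast]=2≠a[slow]=1 write a[2]=2, slow++,fast++
slow=2 fast=3: a[fast]=2=a[slow] dup, fast++
slow=2 fast=4: a[fast]=4≠a[slow]=2 write a[3]=4, slow++,fast++

slow=3, fast=5, prefix=[1, 2, 4]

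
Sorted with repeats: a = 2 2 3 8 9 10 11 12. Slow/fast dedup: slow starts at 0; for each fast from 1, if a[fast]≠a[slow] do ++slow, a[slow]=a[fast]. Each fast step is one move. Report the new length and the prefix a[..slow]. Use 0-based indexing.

(s=0,f=1) a[fast]=2=a[slow] dup → fast++
(s=0,f=2) a[fast]=3≠a[slow]=2 write a[1]=3 → slow++,fast++
(s=1,f=3) a[fast]=8≠a[slow]=3 write a[2]=8 → slow++,fast++
(s=2,f=4) a[fast]=9≠a[slow]=8 write a[3]=9 → slow++,fast++
(s=3,f=5) a[fast]=10≠a[slow]=9 write a[4]=10 → slow++,fast++
(s=4,f=6) a[fast]=11≠a[slow]=10 write a[5]=11 → slow++,fast++
(s=5,f=7) a[fast]=12≠a[slow]=11 write a[6]=12 → slow++,fast++

length 7; prefix = [2, 3, 8, 9, 10, 11, 12]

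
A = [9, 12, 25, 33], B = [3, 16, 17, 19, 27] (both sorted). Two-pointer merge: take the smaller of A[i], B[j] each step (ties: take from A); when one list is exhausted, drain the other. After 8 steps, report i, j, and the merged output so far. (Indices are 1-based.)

[i=1,j=1] A[i]=9>B[j]=3 take 3 → j++
[i=1,j=2] A[i]=9<=B[j]=16 take 9 → i++
[i=2,j=2] A[i]=12<=B[j]=16 take 12 → i++
[i=3,j=2] A[i]=25>B[j]=16 take 16 → j++
[i=3,j=3] A[i]=25>B[j]=17 take 17 → j++
[i=3,j=4] A[i]=25>B[j]=19 take 19 → j++
[i=3,j=5] A[i]=25<=B[j]=27 take 25 → i++
[i=4,j=5] A[i]=33>B[j]=27 take 27 → j++

i=4, j=6, merged so far=[3, 9, 12, 16, 17, 19, 25, 27]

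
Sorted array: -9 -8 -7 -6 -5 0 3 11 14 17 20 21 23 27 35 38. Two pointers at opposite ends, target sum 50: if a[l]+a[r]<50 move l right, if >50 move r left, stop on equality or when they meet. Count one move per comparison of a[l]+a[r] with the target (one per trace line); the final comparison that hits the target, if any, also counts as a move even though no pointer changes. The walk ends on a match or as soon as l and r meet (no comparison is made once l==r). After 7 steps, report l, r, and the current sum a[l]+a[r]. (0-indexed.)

[0,15] -9+38=29 <50 → l++
[1,15] -8+38=30 <50 → l++
[2,15] -7+38=31 <50 → l++
[3,15] -6+38=32 <50 → l++
[4,15] -5+38=33 <50 → l++
[5,15] 0+38=38 <50 → l++
[6,15] 3+38=41 <50 → l++

l=7, r=15, sum=49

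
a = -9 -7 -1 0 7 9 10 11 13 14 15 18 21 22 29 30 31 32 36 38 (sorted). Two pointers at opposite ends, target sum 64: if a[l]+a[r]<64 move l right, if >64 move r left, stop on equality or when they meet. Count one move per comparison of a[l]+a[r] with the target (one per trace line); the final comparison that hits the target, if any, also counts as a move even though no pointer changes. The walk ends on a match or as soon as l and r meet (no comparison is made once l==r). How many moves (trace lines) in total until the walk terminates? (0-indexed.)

19 moves

l=0 r=19: -9+38=29 <64, l++
l=1 r=19: -7+38=31 <64, l++
l=2 r=19: -1+38=37 <64, l++
l=3 r=19: 0+38=38 <64, l++
l=4 r=19: 7+38=45 <64, l++
l=5 r=19: 9+38=47 <64, l++
l=6 r=19: 10+38=48 <64, l++
l=7 r=19: 11+38=49 <64, l++
l=8 r=19: 13+38=51 <64, l++
l=9 r=19: 14+38=52 <64, l++
l=10 r=19: 15+38=53 <64, l++
l=11 r=19: 18+38=56 <64, l++
l=12 r=19: 21+38=59 <64, l++
l=13 r=19: 22+38=60 <64, l++
l=14 r=19: 29+38=67 >64, r--
l=14 r=18: 29+36=65 >64, r--
l=14 r=17: 29+32=61 <64, l++
l=15 r=17: 30+32=62 <64, l++
l=16 r=17: 31+32=63 <64, l++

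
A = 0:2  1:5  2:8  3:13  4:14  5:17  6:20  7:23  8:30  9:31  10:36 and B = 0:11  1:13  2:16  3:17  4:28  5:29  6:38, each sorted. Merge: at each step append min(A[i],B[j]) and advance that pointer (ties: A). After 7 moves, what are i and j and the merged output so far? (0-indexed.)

[i=0,j=0] A[i]=2<=B[j]=11 take 2 → i++
[i=1,j=0] A[i]=5<=B[j]=11 take 5 → i++
[i=2,j=0] A[i]=8<=B[j]=11 take 8 → i++
[i=3,j=0] A[i]=13>B[j]=11 take 11 → j++
[i=3,j=1] A[i]=13<=B[j]=13 take 13 → i++
[i=4,j=1] A[i]=14>B[j]=13 take 13 → j++
[i=4,j=2] A[i]=14<=B[j]=16 take 14 → i++

i=5, j=2, merged so far=[2, 5, 8, 11, 13, 13, 14]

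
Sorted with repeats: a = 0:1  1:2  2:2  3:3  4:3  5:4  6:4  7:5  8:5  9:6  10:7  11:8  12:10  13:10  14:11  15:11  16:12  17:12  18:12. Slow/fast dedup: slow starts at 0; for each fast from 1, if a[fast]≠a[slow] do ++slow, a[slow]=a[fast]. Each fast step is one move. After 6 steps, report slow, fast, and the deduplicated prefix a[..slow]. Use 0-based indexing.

slow=3, fast=7, prefix=[1, 2, 3, 4]

(s=0,f=1) a[fast]=2≠a[slow]=1 write a[1]=2 → slow++,fast++
(s=1,f=2) a[fast]=2=a[slow] dup → fast++
(s=1,f=3) a[fast]=3≠a[slow]=2 write a[2]=3 → slow++,fast++
(s=2,f=4) a[fast]=3=a[slow] dup → fast++
(s=2,f=5) a[fast]=4≠a[slow]=3 write a[3]=4 → slow++,fast++
(s=3,f=6) a[fast]=4=a[slow] dup → fast++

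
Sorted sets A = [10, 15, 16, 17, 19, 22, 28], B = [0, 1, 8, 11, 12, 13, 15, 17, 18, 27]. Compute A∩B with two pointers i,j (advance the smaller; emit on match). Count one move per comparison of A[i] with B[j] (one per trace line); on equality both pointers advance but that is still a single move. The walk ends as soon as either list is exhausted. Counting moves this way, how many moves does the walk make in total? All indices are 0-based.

14 moves

i=0 j=0: 10>0, j++
i=0 j=1: 10>1, j++
i=0 j=2: 10>8, j++
i=0 j=3: 10<11, i++
i=1 j=3: 15>11, j++
i=1 j=4: 15>12, j++
i=1 j=5: 15>13, j++
i=1 j=6: 15==15 emit, i++,j++
i=2 j=7: 16<17, i++
i=3 j=7: 17==17 emit, i++,j++
i=4 j=8: 19>18, j++
i=4 j=9: 19<27, i++
i=5 j=9: 22<27, i++
i=6 j=9: 28>27, j++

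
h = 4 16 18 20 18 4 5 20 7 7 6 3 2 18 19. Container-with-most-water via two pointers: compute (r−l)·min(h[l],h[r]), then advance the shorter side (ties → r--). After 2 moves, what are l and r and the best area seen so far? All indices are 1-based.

l=1 r=15: min(4,19)*14=56 best=56 *, l++
l=2 r=15: min(16,19)*13=208 best=208 *, l++

l=3, r=15, best area=208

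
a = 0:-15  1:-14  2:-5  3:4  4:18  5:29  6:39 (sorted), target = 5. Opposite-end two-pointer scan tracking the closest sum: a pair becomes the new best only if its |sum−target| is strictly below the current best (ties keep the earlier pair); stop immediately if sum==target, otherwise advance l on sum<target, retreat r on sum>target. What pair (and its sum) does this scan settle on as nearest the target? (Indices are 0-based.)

pair (-14, 18) with sum 4 (|Δ|=1)

[0,6] -15+39=24 d=19 * → r--
[0,5] -15+29=14 d=9 * → r--
[0,4] -15+18=3 d=2 * → l++
[1,4] -14+18=4 d=1 * → l++
[2,4] -5+18=13 d=8 → r--
[2,3] -5+4=-1 d=6 → l++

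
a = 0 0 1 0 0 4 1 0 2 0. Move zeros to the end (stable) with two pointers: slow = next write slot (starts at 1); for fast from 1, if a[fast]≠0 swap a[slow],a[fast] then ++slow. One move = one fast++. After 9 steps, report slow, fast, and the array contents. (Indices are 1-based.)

slow=1 fast=1: a[fast]=0, fast++
slow=1 fast=2: a[fast]=0, fast++
slow=1 fast=3: a[fast]=1≠0 swap→a[1]=1, slow++,fast++
slow=2 fast=4: a[fast]=0, fast++
slow=2 fast=5: a[fast]=0, fast++
slow=2 fast=6: a[fast]=4≠0 swap→a[2]=4, slow++,fast++
slow=3 fast=7: a[fast]=1≠0 swap→a[3]=1, slow++,fast++
slow=4 fast=8: a[fast]=0, fast++
slow=4 fast=9: a[fast]=2≠0 swap→a[4]=2, slow++,fast++

slow=5, fast=10, a=[1, 4, 1, 2, 0, 0, 0, 0, 0, 0]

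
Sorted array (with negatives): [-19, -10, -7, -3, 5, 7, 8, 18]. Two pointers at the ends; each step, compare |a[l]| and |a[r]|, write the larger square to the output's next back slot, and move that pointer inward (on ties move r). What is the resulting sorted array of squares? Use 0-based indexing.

l=0 r=7: |-19|>|18| out[7]=361, l++
l=1 r=7: |-10|<=|18| out[6]=324, r--
l=1 r=6: |-10|>|8| out[5]=100, l++
l=2 r=6: |-7|<=|8| out[4]=64, r--
l=2 r=5: |-7|<=|7| out[3]=49, r--
l=2 r=4: |-7|>|5| out[2]=49, l++
l=3 r=4: |-3|<=|5| out[1]=25, r--
l=3 r=3: |-3|<=|-3| out[0]=9, r--

[9, 25, 49, 49, 64, 100, 324, 361]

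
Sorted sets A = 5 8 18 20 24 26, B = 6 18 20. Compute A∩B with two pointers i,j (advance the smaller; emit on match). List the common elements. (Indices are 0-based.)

intersection = [18, 20]

[i=0,j=0] 5<6 → i++
[i=1,j=0] 8>6 → j++
[i=1,j=1] 8<18 → i++
[i=2,j=1] 18==18 emit → i++,j++
[i=3,j=2] 20==20 emit → i++,j++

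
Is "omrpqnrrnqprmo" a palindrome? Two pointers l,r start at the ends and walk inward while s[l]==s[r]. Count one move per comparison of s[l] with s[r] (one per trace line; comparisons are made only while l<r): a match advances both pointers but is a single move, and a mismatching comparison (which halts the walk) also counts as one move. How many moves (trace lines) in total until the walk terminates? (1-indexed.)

7 moves

[1,14] 'o'=='o' → l++,r--
[2,13] 'm'=='m' → l++,r--
[3,12] 'r'=='r' → l++,r--
[4,11] 'p'=='p' → l++,r--
[5,10] 'q'=='q' → l++,r--
[6,9] 'n'=='n' → l++,r--
[7,8] 'r'=='r' → l++,r--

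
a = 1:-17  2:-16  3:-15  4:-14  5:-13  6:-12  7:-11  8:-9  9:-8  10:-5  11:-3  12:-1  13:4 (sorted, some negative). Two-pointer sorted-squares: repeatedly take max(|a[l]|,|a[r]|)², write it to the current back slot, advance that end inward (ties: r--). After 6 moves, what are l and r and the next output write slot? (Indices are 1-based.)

l=1 r=13: |-17|>|4| out[13]=289, l++
l=2 r=13: |-16|>|4| out[12]=256, l++
l=3 r=13: |-15|>|4| out[11]=225, l++
l=4 r=13: |-14|>|4| out[10]=196, l++
l=5 r=13: |-13|>|4| out[9]=169, l++
l=6 r=13: |-12|>|4| out[8]=144, l++

l=7, r=13, next write slot=7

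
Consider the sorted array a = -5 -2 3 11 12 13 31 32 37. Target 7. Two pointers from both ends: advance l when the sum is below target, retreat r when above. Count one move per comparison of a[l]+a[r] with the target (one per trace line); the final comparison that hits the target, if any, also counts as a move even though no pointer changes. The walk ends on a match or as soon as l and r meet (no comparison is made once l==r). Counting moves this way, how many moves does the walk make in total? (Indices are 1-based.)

5 moves

l=1 r=9: -5+37=32 >7, r--
l=1 r=8: -5+32=27 >7, r--
l=1 r=7: -5+31=26 >7, r--
l=1 r=6: -5+13=8 >7, r--
l=1 r=5: -5+12=7, found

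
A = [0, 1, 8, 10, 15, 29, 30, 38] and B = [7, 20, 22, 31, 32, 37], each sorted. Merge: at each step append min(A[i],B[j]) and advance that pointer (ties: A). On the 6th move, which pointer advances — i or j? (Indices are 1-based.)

i

i=1 j=1: A[i]=0<=B[j]=7 take 0, i++
i=2 j=1: A[i]=1<=B[j]=7 take 1, i++
i=3 j=1: A[i]=8>B[j]=7 take 7, j++
i=3 j=2: A[i]=8<=B[j]=20 take 8, i++
i=4 j=2: A[i]=10<=B[j]=20 take 10, i++
i=5 j=2: A[i]=15<=B[j]=20 take 15, i++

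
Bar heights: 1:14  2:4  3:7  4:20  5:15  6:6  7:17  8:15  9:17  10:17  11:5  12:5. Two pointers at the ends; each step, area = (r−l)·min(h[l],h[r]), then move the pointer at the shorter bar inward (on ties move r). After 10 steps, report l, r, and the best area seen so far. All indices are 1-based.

l=4, r=5, best area=126

[1,12] min(14,5)*11=55 best=55 * → r--
[1,11] min(14,5)*10=50 best=55 → r--
[1,10] min(14,17)*9=126 best=126 * → l++
[2,10] min(4,17)*8=32 best=126 → l++
[3,10] min(7,17)*7=49 best=126 → l++
[4,10] min(20,17)*6=102 best=126 → r--
[4,9] min(20,17)*5=85 best=126 → r--
[4,8] min(20,15)*4=60 best=126 → r--
[4,7] min(20,17)*3=51 best=126 → r--
[4,6] min(20,6)*2=12 best=126 → r--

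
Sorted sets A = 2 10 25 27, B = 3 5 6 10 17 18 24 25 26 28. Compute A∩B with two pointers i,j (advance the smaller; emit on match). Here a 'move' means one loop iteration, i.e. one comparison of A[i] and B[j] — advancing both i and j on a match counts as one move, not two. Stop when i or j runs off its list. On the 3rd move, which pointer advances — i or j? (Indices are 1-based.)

i=1 j=1: 2<3, i++
i=2 j=1: 10>3, j++
i=2 j=2: 10>5, j++

j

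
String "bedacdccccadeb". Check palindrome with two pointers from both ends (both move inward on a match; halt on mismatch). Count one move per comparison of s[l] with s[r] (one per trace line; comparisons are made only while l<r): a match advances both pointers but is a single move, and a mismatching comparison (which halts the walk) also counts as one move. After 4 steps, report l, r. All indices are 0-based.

[0,13] 'b'=='b' → l++,r--
[1,12] 'e'=='e' → l++,r--
[2,11] 'd'=='d' → l++,r--
[3,10] 'a'=='a' → l++,r--

l=4, r=9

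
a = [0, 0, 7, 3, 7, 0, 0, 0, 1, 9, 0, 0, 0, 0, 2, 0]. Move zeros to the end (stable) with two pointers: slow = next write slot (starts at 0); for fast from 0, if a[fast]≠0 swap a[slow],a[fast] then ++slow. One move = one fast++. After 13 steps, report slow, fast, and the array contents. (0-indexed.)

slow=0 fast=0: a[fast]=0, fast++
slow=0 fast=1: a[fast]=0, fast++
slow=0 fast=2: a[fast]=7≠0 swap→a[0]=7, slow++,fast++
slow=1 fast=3: a[fast]=3≠0 swap→a[1]=3, slow++,fast++
slow=2 fast=4: a[fast]=7≠0 swap→a[2]=7, slow++,fast++
slow=3 fast=5: a[fast]=0, fast++
slow=3 fast=6: a[fast]=0, fast++
slow=3 fast=7: a[fast]=0, fast++
slow=3 fast=8: a[fast]=1≠0 swap→a[3]=1, slow++,fast++
slow=4 fast=9: a[fast]=9≠0 swap→a[4]=9, slow++,fast++
slow=5 fast=10: a[fast]=0, fast++
slow=5 fast=11: a[fast]=0, fast++
slow=5 fast=12: a[fast]=0, fast++

slow=5, fast=13, a=[7, 3, 7, 1, 9, 0, 0, 0, 0, 0, 0, 0, 0, 0, 2, 0]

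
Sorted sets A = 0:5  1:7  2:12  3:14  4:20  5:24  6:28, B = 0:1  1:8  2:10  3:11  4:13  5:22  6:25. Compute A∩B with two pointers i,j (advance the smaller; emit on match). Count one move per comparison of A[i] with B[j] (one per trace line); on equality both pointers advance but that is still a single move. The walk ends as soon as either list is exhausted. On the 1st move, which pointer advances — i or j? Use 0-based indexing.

j

[i=0,j=0] 5>1 → j++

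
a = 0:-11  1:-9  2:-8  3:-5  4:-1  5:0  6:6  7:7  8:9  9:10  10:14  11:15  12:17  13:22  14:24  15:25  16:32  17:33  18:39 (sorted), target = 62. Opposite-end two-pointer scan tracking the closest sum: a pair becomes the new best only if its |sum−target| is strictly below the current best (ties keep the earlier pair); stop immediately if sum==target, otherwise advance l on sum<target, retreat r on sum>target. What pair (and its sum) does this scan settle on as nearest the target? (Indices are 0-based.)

pair (22, 39) with sum 61 (|Δ|=1)

[0,18] -11+39=28 d=34 * → l++
[1,18] -9+39=30 d=32 * → l++
[2,18] -8+39=31 d=31 * → l++
[3,18] -5+39=34 d=28 * → l++
[4,18] -1+39=38 d=24 * → l++
[5,18] 0+39=39 d=23 * → l++
[6,18] 6+39=45 d=17 * → l++
[7,18] 7+39=46 d=16 * → l++
[8,18] 9+39=48 d=14 * → l++
[9,18] 10+39=49 d=13 * → l++
[10,18] 14+39=53 d=9 * → l++
[11,18] 15+39=54 d=8 * → l++
[12,18] 17+39=56 d=6 * → l++
[13,18] 22+39=61 d=1 * → l++
[14,18] 24+39=63 d=1 → r--
[14,17] 24+33=57 d=5 → l++
[15,17] 25+33=58 d=4 → l++
[16,17] 32+33=65 d=3 → r--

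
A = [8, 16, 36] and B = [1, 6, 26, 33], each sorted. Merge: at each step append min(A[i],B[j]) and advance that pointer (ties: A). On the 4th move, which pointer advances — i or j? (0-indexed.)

i

i=0 j=0: A[i]=8>B[j]=1 take 1, j++
i=0 j=1: A[i]=8>B[j]=6 take 6, j++
i=0 j=2: A[i]=8<=B[j]=26 take 8, i++
i=1 j=2: A[i]=16<=B[j]=26 take 16, i++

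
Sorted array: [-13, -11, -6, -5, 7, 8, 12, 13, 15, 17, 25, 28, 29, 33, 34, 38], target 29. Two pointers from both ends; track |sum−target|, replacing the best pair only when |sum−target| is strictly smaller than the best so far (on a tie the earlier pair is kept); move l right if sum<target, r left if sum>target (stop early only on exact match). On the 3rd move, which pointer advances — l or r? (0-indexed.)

[0,15] -13+38=25 d=4 * → l++
[1,15] -11+38=27 d=2 * → l++
[2,15] -6+38=32 d=3 → r--

r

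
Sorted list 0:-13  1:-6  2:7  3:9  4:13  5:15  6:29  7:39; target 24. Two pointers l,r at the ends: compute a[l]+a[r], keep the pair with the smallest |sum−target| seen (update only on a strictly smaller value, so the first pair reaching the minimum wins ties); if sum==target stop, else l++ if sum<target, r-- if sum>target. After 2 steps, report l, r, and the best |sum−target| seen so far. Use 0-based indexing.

[0,7] -13+39=26 d=2 * → r--
[0,6] -13+29=16 d=8 → l++

l=1, r=6, best |Δ|=2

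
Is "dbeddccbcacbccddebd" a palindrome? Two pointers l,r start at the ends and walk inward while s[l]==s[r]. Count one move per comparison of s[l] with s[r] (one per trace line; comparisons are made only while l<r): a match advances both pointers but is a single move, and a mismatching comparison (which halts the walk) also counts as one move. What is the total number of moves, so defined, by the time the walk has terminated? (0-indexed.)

[0,18] 'd'=='d' → l++,r--
[1,17] 'b'=='b' → l++,r--
[2,16] 'e'=='e' → l++,r--
[3,15] 'd'=='d' → l++,r--
[4,14] 'd'=='d' → l++,r--
[5,13] 'c'=='c' → l++,r--
[6,12] 'c'=='c' → l++,r--
[7,11] 'b'=='b' → l++,r--
[8,10] 'c'=='c' → l++,r--

9 moves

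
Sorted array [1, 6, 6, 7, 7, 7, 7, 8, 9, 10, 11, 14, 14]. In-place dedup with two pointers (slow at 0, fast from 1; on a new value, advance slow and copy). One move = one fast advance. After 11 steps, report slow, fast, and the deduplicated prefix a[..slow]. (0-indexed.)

slow=7, fast=12, prefix=[1, 6, 7, 8, 9, 10, 11, 14]

slow=0 fast=1: a[fast]=6≠a[slow]=1 write a[1]=6, slow++,fast++
slow=1 fast=2: a[fast]=6=a[slow] dup, fast++
slow=1 fast=3: a[fast]=7≠a[slow]=6 write a[2]=7, slow++,fast++
slow=2 fast=4: a[fast]=7=a[slow] dup, fast++
slow=2 fast=5: a[fast]=7=a[slow] dup, fast++
slow=2 fast=6: a[fast]=7=a[slow] dup, fast++
slow=2 fast=7: a[fast]=8≠a[slow]=7 write a[3]=8, slow++,fast++
slow=3 fast=8: a[fast]=9≠a[slow]=8 write a[4]=9, slow++,fast++
slow=4 fast=9: a[fast]=10≠a[slow]=9 write a[5]=10, slow++,fast++
slow=5 fast=10: a[fast]=11≠a[slow]=10 write a[6]=11, slow++,fast++
slow=6 fast=11: a[fast]=14≠a[slow]=11 write a[7]=14, slow++,fast++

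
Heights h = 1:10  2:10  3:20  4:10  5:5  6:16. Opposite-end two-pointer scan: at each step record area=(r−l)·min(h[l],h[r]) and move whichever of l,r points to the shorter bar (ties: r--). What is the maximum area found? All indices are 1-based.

max area = 50

l=1 r=6: min(10,16)*5=50 best=50 *, l++
l=2 r=6: min(10,16)*4=40 best=50, l++
l=3 r=6: min(20,16)*3=48 best=50, r--
l=3 r=5: min(20,5)*2=10 best=50, r--
l=3 r=4: min(20,10)*1=10 best=50, r--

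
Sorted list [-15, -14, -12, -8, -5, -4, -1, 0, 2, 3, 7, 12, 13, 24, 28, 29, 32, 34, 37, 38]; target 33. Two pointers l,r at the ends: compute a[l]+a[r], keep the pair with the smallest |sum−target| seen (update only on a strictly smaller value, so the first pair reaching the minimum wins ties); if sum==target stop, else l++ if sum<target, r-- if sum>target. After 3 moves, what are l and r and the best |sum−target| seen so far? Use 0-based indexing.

l=0 r=19: -15+38=23 d=10 *, l++
l=1 r=19: -14+38=24 d=9 *, l++
l=2 r=19: -12+38=26 d=7 *, l++

l=3, r=19, best |Δ|=7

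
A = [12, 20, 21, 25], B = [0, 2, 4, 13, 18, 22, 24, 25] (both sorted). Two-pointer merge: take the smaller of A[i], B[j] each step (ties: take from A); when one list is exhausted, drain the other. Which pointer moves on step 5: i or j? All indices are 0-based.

i=0 j=0: A[i]=12>B[j]=0 take 0, j++
i=0 j=1: A[i]=12>B[j]=2 take 2, j++
i=0 j=2: A[i]=12>B[j]=4 take 4, j++
i=0 j=3: A[i]=12<=B[j]=13 take 12, i++
i=1 j=3: A[i]=20>B[j]=13 take 13, j++

j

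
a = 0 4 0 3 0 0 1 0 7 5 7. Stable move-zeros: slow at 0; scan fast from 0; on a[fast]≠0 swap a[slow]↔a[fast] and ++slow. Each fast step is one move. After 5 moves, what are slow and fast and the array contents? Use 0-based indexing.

slow=2, fast=5, a=[4, 3, 0, 0, 0, 0, 1, 0, 7, 5, 7]

slow=0 fast=0: a[fast]=0, fast++
slow=0 fast=1: a[fast]=4≠0 swap→a[0]=4, slow++,fast++
slow=1 fast=2: a[fast]=0, fast++
slow=1 fast=3: a[fast]=3≠0 swap→a[1]=3, slow++,fast++
slow=2 fast=4: a[fast]=0, fast++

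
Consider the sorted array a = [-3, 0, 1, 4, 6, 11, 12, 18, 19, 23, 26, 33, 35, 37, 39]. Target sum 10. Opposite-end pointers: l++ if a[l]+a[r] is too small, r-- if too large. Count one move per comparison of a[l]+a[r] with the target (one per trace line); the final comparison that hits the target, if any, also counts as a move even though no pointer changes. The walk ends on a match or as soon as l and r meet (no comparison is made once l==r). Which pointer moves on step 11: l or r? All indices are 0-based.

r

[0,14] -3+39=36 >10 → r--
[0,13] -3+37=34 >10 → r--
[0,12] -3+35=32 >10 → r--
[0,11] -3+33=30 >10 → r--
[0,10] -3+26=23 >10 → r--
[0,9] -3+23=20 >10 → r--
[0,8] -3+19=16 >10 → r--
[0,7] -3+18=15 >10 → r--
[0,6] -3+12=9 <10 → l++
[1,6] 0+12=12 >10 → r--
[1,5] 0+11=11 >10 → r--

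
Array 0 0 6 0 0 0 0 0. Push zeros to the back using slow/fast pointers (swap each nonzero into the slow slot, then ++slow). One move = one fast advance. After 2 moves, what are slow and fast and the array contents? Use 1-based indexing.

(s=1,f=1) a[fast]=0 → fast++
(s=1,f=2) a[fast]=0 → fast++

slow=1, fast=3, a=[0, 0, 6, 0, 0, 0, 0, 0]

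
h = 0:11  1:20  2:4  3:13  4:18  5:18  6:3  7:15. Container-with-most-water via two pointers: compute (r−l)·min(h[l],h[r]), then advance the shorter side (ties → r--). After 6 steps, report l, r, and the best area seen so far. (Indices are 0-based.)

[0,7] min(11,15)*7=77 best=77 * → l++
[1,7] min(20,15)*6=90 best=90 * → r--
[1,6] min(20,3)*5=15 best=90 → r--
[1,5] min(20,18)*4=72 best=90 → r--
[1,4] min(20,18)*3=54 best=90 → r--
[1,3] min(20,13)*2=26 best=90 → r--

l=1, r=2, best area=90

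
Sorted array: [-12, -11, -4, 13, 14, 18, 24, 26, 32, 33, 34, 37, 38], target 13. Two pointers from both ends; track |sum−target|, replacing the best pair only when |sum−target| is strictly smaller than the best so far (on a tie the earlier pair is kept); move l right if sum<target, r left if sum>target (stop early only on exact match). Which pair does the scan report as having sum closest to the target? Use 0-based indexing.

pair (-11, 24) with sum 13 (|Δ|=0)

[0,12] -12+38=26 d=13 * → r--
[0,11] -12+37=25 d=12 * → r--
[0,10] -12+34=22 d=9 * → r--
[0,9] -12+33=21 d=8 * → r--
[0,8] -12+32=20 d=7 * → r--
[0,7] -12+26=14 d=1 * → r--
[0,6] -12+24=12 d=1 → l++
[1,6] -11+24=13 d=0 * → stop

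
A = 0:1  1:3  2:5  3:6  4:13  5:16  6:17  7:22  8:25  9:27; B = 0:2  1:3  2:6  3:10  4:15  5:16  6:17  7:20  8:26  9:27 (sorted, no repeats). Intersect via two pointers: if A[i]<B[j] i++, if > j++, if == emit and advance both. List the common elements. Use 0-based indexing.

[i=0,j=0] 1<2 → i++
[i=1,j=0] 3>2 → j++
[i=1,j=1] 3==3 emit → i++,j++
[i=2,j=2] 5<6 → i++
[i=3,j=2] 6==6 emit → i++,j++
[i=4,j=3] 13>10 → j++
[i=4,j=4] 13<15 → i++
[i=5,j=4] 16>15 → j++
[i=5,j=5] 16==16 emit → i++,j++
[i=6,j=6] 17==17 emit → i++,j++
[i=7,j=7] 22>20 → j++
[i=7,j=8] 22<26 → i++
[i=8,j=8] 25<26 → i++
[i=9,j=8] 27>26 → j++
[i=9,j=9] 27==27 emit → i++,j++

intersection = [3, 6, 16, 17, 27]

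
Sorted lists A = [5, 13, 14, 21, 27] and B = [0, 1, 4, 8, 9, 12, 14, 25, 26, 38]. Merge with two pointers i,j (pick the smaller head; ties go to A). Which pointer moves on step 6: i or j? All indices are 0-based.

j

[i=0,j=0] A[i]=5>B[j]=0 take 0 → j++
[i=0,j=1] A[i]=5>B[j]=1 take 1 → j++
[i=0,j=2] A[i]=5>B[j]=4 take 4 → j++
[i=0,j=3] A[i]=5<=B[j]=8 take 5 → i++
[i=1,j=3] A[i]=13>B[j]=8 take 8 → j++
[i=1,j=4] A[i]=13>B[j]=9 take 9 → j++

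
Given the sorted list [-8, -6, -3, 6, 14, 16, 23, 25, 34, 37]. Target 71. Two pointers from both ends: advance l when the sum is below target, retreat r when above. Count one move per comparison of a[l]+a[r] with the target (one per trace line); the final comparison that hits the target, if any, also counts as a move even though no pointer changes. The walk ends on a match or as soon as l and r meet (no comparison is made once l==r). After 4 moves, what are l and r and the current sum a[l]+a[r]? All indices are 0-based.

[0,9] -8+37=29 <71 → l++
[1,9] -6+37=31 <71 → l++
[2,9] -3+37=34 <71 → l++
[3,9] 6+37=43 <71 → l++

l=4, r=9, sum=51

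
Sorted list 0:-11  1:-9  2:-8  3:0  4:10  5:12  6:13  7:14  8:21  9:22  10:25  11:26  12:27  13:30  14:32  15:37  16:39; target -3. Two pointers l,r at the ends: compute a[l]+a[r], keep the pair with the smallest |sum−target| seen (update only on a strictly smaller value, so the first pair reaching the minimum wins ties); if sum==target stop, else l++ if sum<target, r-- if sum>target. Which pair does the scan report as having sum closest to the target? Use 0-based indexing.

pair (-11, 10) with sum -1 (|Δ|=2)

l=0 r=16: -11+39=28 d=31 *, r--
l=0 r=15: -11+37=26 d=29 *, r--
l=0 r=14: -11+32=21 d=24 *, r--
l=0 r=13: -11+30=19 d=22 *, r--
l=0 r=12: -11+27=16 d=19 *, r--
l=0 r=11: -11+26=15 d=18 *, r--
l=0 r=10: -11+25=14 d=17 *, r--
l=0 r=9: -11+22=11 d=14 *, r--
l=0 r=8: -11+21=10 d=13 *, r--
l=0 r=7: -11+14=3 d=6 *, r--
l=0 r=6: -11+13=2 d=5 *, r--
l=0 r=5: -11+12=1 d=4 *, r--
l=0 r=4: -11+10=-1 d=2 *, r--
l=0 r=3: -11+0=-11 d=8, l++
l=1 r=3: -9+0=-9 d=6, l++
l=2 r=3: -8+0=-8 d=5, l++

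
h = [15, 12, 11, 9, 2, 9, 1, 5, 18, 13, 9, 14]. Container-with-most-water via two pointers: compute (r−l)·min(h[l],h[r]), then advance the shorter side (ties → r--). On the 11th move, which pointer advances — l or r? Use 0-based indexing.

l

[0,11] min(15,14)*11=154 best=154 * → r--
[0,10] min(15,9)*10=90 best=154 → r--
[0,9] min(15,13)*9=117 best=154 → r--
[0,8] min(15,18)*8=120 best=154 → l++
[1,8] min(12,18)*7=84 best=154 → l++
[2,8] min(11,18)*6=66 best=154 → l++
[3,8] min(9,18)*5=45 best=154 → l++
[4,8] min(2,18)*4=8 best=154 → l++
[5,8] min(9,18)*3=27 best=154 → l++
[6,8] min(1,18)*2=2 best=154 → l++
[7,8] min(5,18)*1=5 best=154 → l++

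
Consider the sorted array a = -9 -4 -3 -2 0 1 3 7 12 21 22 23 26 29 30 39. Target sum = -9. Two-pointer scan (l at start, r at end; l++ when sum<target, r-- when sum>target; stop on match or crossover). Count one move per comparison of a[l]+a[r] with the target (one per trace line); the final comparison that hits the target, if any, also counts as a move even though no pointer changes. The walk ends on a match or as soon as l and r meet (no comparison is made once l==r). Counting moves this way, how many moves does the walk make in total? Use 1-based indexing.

l=1 r=16: -9+39=30 >-9, r--
l=1 r=15: -9+30=21 >-9, r--
l=1 r=14: -9+29=20 >-9, r--
l=1 r=13: -9+26=17 >-9, r--
l=1 r=12: -9+23=14 >-9, r--
l=1 r=11: -9+22=13 >-9, r--
l=1 r=10: -9+21=12 >-9, r--
l=1 r=9: -9+12=3 >-9, r--
l=1 r=8: -9+7=-2 >-9, r--
l=1 r=7: -9+3=-6 >-9, r--
l=1 r=6: -9+1=-8 >-9, r--
l=1 r=5: -9+0=-9, found

12 moves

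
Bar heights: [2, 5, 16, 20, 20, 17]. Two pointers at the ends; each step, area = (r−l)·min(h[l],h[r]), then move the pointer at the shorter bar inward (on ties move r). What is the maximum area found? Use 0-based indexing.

max area = 48

[0,5] min(2,17)*5=10 best=10 * → l++
[1,5] min(5,17)*4=20 best=20 * → l++
[2,5] min(16,17)*3=48 best=48 * → l++
[3,5] min(20,17)*2=34 best=48 → r--
[3,4] min(20,20)*1=20 best=48 → r--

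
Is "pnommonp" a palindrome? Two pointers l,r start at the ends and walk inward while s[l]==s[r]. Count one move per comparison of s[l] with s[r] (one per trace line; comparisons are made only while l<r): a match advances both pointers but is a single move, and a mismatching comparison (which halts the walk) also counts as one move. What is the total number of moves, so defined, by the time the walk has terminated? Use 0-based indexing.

[0,7] 'p'=='p' → l++,r--
[1,6] 'n'=='n' → l++,r--
[2,5] 'o'=='o' → l++,r--
[3,4] 'm'=='m' → l++,r--

4 moves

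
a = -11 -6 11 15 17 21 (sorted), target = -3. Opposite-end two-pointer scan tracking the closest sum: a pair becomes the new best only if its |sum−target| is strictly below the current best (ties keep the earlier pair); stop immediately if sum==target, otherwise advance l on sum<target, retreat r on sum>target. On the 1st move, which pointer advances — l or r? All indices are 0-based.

r

l=0 r=5: -11+21=10 d=13 *, r--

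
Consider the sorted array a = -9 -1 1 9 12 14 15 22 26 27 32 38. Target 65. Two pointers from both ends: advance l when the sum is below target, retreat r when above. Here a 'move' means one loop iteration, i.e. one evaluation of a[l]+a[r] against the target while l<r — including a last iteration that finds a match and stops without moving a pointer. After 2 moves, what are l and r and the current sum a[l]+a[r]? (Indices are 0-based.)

l=2, r=11, sum=39

l=0 r=11: -9+38=29 <65, l++
l=1 r=11: -1+38=37 <65, l++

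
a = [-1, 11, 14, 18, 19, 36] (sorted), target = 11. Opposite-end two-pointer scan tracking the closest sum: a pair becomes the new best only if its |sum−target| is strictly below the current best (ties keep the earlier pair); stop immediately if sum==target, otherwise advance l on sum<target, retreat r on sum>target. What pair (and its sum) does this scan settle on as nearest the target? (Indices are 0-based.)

[0,5] -1+36=35 d=24 * → r--
[0,4] -1+19=18 d=7 * → r--
[0,3] -1+18=17 d=6 * → r--
[0,2] -1+14=13 d=2 * → r--
[0,1] -1+11=10 d=1 * → l++

pair (-1, 11) with sum 10 (|Δ|=1)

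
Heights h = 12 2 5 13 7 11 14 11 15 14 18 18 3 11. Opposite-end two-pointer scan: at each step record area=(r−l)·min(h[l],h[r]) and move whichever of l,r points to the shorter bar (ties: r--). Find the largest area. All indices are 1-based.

[1,14] min(12,11)*13=143 best=143 * → r--
[1,13] min(12,3)*12=36 best=143 → r--
[1,12] min(12,18)*11=132 best=143 → l++
[2,12] min(2,18)*10=20 best=143 → l++
[3,12] min(5,18)*9=45 best=143 → l++
[4,12] min(13,18)*8=104 best=143 → l++
[5,12] min(7,18)*7=49 best=143 → l++
[6,12] min(11,18)*6=66 best=143 → l++
[7,12] min(14,18)*5=70 best=143 → l++
[8,12] min(11,18)*4=44 best=143 → l++
[9,12] min(15,18)*3=45 best=143 → l++
[10,12] min(14,18)*2=28 best=143 → l++
[11,12] min(18,18)*1=18 best=143 → r--

max area = 143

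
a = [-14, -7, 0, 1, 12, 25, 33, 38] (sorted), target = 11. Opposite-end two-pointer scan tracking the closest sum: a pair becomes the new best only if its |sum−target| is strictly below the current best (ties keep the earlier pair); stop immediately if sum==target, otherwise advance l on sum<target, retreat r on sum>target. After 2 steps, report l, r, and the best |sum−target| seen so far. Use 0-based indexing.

l=0 r=7: -14+38=24 d=13 *, r--
l=0 r=6: -14+33=19 d=8 *, r--

l=0, r=5, best |Δ|=8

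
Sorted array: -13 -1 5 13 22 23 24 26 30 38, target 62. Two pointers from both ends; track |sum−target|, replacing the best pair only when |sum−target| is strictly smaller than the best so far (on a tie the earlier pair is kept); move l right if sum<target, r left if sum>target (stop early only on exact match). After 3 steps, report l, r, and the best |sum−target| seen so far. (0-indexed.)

l=3, r=9, best |Δ|=19

l=0 r=9: -13+38=25 d=37 *, l++
l=1 r=9: -1+38=37 d=25 *, l++
l=2 r=9: 5+38=43 d=19 *, l++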